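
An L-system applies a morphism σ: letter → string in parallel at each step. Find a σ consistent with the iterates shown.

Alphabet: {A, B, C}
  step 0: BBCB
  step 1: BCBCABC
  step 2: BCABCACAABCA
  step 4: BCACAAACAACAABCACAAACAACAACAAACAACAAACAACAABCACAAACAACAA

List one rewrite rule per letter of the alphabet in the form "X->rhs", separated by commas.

A->CAA, B->BC, C->A

  step 1 ⇒ step 2: BCBCABC ⇒ BC·A·BC·A·CAA·BC·A
    A ↦ CAA
    B ↦ BC
    C ↦ A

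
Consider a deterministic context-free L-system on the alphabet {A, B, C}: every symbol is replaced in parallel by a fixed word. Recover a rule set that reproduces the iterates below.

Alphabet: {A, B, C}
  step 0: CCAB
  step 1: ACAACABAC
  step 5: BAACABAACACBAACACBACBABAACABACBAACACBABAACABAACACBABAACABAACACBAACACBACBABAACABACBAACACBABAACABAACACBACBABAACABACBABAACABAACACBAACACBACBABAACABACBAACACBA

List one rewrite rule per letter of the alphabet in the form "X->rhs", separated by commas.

  step 0 ⇒ step 1: CCAB ⇒ ACA·ACA·BA·C
    A ↦ BA
    B ↦ C
    C ↦ ACA

A->BA, B->C, C->ACA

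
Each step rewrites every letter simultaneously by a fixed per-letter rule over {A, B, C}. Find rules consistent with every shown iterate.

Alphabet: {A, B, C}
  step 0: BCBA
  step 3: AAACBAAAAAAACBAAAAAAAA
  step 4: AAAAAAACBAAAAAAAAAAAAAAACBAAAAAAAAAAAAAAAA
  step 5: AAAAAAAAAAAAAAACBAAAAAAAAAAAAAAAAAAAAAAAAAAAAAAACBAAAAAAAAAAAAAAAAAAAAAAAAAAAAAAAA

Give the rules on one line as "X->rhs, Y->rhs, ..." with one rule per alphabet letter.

A->AA, B->CB, C->A

  step 4 ⇒ step 5: AAAAAAACBAAAAAAAAAAAAAAACBAAAAAAAAAAAAAAAA ⇒ AA·AA·AA·AA·AA·AA·AA·A·CB·AA·AA·AA·AA·AA·AA·AA·AA·AA·AA·AA·AA·AA·AA·AA·A·CB·AA·AA·AA·AA·AA·AA·AA·AA·AA·AA·AA·AA·AA·AA·AA·AA
    A ↦ AA
    B ↦ CB
    C ↦ A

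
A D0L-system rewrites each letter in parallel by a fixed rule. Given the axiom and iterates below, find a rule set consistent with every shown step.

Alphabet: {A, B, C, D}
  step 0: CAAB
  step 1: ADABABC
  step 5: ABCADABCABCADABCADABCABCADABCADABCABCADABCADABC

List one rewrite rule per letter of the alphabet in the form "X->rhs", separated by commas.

A->AB, B->C, C->AD, D->C

  step 0 ⇒ step 1: CAAB ⇒ AD·AB·AB·C
    A ↦ AB
    B ↦ C
    C ↦ AD
    D ↦ C  (constrained at step 1)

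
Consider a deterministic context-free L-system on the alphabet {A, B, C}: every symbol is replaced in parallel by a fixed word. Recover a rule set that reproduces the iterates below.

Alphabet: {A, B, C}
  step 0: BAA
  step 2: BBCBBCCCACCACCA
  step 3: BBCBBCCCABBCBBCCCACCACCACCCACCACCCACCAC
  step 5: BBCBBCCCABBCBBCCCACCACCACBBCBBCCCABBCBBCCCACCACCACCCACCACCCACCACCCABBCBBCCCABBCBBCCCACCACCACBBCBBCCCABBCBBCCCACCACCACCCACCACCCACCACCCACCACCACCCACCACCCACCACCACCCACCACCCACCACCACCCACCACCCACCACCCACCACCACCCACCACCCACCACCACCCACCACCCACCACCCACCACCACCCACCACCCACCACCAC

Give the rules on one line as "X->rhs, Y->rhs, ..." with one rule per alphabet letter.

A->C, B->BBC, C->CCA

  step 2 ⇒ step 3: BBCBBCCCACCACCA ⇒ BBC·BBC·CCA·BBC·BBC·CCA·CCA·CCA·C·CCA·CCA·C·CCA·CCA·C
    A ↦ C
    B ↦ BBC
    C ↦ CCA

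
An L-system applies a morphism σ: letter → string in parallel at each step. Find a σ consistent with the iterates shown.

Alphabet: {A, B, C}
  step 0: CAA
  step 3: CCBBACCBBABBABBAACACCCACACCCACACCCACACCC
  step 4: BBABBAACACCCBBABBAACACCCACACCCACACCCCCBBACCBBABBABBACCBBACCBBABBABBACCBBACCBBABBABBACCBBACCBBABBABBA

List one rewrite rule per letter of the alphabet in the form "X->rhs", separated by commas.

  step 3 ⇒ step 4: CCBBACCBBABBABBAACACCCACACCCACACCCACACCC ⇒ BBA·BBA·AC·AC·CC·BBA·BBA·AC·AC·CC·AC·AC·CC·AC·AC·CC·CC·BBA·CC·BBA·BBA·BBA·CC·BBA·CC·BBA·BBA·BBA·CC·BBA·CC·BBA·BBA·BBA·CC·BBA·CC·BBA·BBA·BBA
    A ↦ CC
    B ↦ AC
    C ↦ BBA

A->CC, B->AC, C->BBA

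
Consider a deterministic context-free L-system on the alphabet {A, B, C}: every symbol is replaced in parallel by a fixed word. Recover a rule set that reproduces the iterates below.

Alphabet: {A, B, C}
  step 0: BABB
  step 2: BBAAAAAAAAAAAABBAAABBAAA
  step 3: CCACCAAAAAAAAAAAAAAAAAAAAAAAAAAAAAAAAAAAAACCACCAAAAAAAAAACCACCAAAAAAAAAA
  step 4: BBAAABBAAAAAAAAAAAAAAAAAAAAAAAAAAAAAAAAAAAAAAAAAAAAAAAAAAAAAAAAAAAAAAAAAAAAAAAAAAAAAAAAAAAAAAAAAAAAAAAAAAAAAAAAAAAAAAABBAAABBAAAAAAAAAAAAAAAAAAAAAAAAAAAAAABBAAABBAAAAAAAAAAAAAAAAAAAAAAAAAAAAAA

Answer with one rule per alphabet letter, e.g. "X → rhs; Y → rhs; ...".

A->AAA, B->CCA, C->B

  step 3 ⇒ step 4: CCACCAAAAAAAAAAAAAAAAAAAAAAAAAAAAAAAAAAAAACCACCAAAAAAAAAACCACCAAAAAAAAAA ⇒ B·B·AAA·B·B·AAA·AAA·AAA·AAA·AAA·AAA·AAA·AAA·AAA·AAA·AAA·AAA·AAA·AAA·AAA·AAA·AAA·AAA·AAA·AAA·AAA·AAA·AAA·AAA·AAA·AAA·AAA·AAA·AAA·AAA·AAA·AAA·AAA·AAA·AAA·AAA·AAA·B·B·AAA·B·B·AAA·AAA·AAA·AAA·AAA·AAA·AAA·AAA·AAA·AAA·B·B·AAA·B·B·AAA·AAA·AAA·AAA·AAA·AAA·AAA·AAA·AAA·AAA
    A ↦ AAA
    C ↦ B
  step 2 ⇒ step 3: BBAAAAAAAAAAAABBAAABBAAA ⇒ CCA·CCA·AAA·AAA·AAA·AAA·AAA·AAA·AAA·AAA·AAA·AAA·AAA·AAA·CCA·CCA·AAA·AAA·AAA·CCA·CCA·AAA·AAA·AAA
    B ↦ CCA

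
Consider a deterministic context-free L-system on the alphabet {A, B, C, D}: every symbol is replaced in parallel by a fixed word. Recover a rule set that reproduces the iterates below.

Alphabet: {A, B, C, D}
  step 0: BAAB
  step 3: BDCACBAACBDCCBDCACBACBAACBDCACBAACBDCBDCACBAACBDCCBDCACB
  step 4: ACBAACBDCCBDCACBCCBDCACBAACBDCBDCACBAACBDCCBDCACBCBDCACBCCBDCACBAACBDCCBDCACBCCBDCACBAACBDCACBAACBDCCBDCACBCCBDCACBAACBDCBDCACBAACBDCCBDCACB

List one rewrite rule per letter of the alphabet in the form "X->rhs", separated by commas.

A->C, B->ACB, C->BDC, D->AAC

  step 3 ⇒ step 4: BDCACBAACBDCCBDCACBACBAACBDCACBAACBDCBDCACBAACBDCCBDCACB ⇒ ACB·AAC·BDC·C·BDC·ACB·C·C·BDC·ACB·AAC·BDC·BDC·ACB·AAC·BDC·C·BDC·ACB·C·BDC·ACB·C·C·BDC·ACB·AAC·BDC·C·BDC·ACB·C·C·BDC·ACB·AAC·BDC·ACB·AAC·BDC·C·BDC·ACB·C·C·BDC·ACB·AAC·BDC·BDC·ACB·AAC·BDC·C·BDC·ACB
    A ↦ C
    B ↦ ACB
    C ↦ BDC
    D ↦ AAC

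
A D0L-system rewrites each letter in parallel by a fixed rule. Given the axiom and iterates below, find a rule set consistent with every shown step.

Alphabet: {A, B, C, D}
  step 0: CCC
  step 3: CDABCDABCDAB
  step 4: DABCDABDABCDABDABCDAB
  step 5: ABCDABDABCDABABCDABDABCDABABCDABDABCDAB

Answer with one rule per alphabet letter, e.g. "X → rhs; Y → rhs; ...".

  step 4 ⇒ step 5: DABCDABDABCDABDABCDAB ⇒ AB·CD·AB·D·AB·CD·AB·AB·CD·AB·D·AB·CD·AB·AB·CD·AB·D·AB·CD·AB
    A ↦ CD
    B ↦ AB
    C ↦ D
    D ↦ AB

A->CD, B->AB, C->D, D->AB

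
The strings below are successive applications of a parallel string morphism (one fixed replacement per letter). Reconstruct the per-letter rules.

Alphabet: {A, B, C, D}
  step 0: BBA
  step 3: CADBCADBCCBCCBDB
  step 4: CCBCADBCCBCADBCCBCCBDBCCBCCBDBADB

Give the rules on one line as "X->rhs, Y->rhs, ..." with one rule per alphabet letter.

  step 3 ⇒ step 4: CADBCADBCCBCCBDB ⇒ CCB·C·A·DB·CCB·C·A·DB·CCB·CCB·DB·CCB·CCB·DB·A·DB
    A ↦ C
    B ↦ DB
    C ↦ CCB
    D ↦ A

A->C, B->DB, C->CCB, D->A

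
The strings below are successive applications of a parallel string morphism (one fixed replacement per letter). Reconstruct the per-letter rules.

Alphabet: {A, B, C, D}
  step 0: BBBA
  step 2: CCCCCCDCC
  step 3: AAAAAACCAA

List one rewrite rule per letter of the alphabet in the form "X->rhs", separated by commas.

  step 2 ⇒ step 3: CCCCCCDCC ⇒ A·A·A·A·A·A·CC·A·A
    C ↦ A
    D ↦ CC
    A ↦ BD  (constrained at step 0)
    B ↦ D  (constrained at step 0)

A->BD, B->D, C->A, D->CC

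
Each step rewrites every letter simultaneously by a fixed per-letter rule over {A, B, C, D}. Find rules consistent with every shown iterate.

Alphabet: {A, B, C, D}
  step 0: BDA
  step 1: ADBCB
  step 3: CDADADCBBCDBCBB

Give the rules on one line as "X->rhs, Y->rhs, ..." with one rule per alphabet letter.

A->CB, B->AD, C->CD, D->B

  step 0 ⇒ step 1: BDA ⇒ AD·B·CB
    A ↦ CB
    B ↦ AD
    D ↦ B
    C ↦ CD  (constrained at step 1)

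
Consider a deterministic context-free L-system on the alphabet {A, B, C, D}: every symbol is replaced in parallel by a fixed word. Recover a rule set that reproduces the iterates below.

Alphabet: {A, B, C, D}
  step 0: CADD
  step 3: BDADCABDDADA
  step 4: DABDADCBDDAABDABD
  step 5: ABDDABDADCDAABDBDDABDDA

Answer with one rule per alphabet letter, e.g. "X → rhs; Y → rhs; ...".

  step 4 ⇒ step 5: DABDADCBDDAABDABD ⇒ A·BD·D·A·BD·A·DC·D·A·A·BD·BD·D·A·BD·D·A
    A ↦ BD
    B ↦ D
    C ↦ DC
    D ↦ A

A->BD, B->D, C->DC, D->A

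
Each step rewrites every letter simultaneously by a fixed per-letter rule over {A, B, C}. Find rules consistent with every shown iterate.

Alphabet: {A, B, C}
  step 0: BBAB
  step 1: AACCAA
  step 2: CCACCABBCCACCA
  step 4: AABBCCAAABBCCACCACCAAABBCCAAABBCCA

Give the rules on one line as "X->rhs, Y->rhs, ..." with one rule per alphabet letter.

  step 1 ⇒ step 2: AACCAA ⇒ CCA·CCA·B·B·CCA·CCA
    A ↦ CCA
    C ↦ B
  step 0 ⇒ step 1: BBAB ⇒ A·A·CCA·A
    B ↦ A

A->CCA, B->A, C->B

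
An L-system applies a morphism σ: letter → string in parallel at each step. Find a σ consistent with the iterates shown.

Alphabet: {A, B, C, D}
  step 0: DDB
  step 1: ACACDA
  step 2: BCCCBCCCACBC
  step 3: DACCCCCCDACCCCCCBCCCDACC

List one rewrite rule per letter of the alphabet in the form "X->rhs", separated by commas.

  step 2 ⇒ step 3: BCCCBCCCACBC ⇒ DA·CC·CC·CC·DA·CC·CC·CC·BC·CC·DA·CC
    A ↦ BC
    B ↦ DA
    C ↦ CC
  step 0 ⇒ step 1: DDB ⇒ AC·AC·DA
    D ↦ AC

A->BC, B->DA, C->CC, D->AC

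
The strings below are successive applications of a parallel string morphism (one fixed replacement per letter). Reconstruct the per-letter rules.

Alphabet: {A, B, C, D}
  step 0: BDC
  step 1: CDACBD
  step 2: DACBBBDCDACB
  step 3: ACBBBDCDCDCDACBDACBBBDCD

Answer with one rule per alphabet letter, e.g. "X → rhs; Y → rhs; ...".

A->BB, B->CD, C->D, D->ACB

  step 2 ⇒ step 3: DACBBBDCDACB ⇒ ACB·BB·D·CD·CD·CD·ACB·D·ACB·BB·D·CD
    A ↦ BB
    B ↦ CD
    C ↦ D
    D ↦ ACB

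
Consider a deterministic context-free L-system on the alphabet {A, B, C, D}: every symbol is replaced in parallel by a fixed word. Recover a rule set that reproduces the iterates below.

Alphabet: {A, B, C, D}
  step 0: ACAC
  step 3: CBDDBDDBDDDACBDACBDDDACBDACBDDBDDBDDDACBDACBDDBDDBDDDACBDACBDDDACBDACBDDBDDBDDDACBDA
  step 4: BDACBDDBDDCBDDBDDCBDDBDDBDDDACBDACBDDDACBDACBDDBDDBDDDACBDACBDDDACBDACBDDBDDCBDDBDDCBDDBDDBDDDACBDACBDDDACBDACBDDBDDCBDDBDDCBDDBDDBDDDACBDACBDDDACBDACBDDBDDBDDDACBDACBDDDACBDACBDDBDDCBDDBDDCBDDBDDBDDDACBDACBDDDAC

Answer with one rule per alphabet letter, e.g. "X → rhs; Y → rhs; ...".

  step 3 ⇒ step 4: CBDDBDDBDDDACBDACBDDDACBDACBDDBDDBDDDACBDACBDDBDDBDDDACBDACBDDDACBDACBDDBDDBDDDACBDA ⇒ BDA·C·BDD·BDD·C·BDD·BDD·C·BDD·BDD·BDD·DAC·BDA·C·BDD·DAC·BDA·C·BDD·BDD·BDD·DAC·BDA·C·BDD·DAC·BDA·C·BDD·BDD·C·BDD·BDD·C·BDD·BDD·BDD·DAC·BDA·C·BDD·DAC·BDA·C·BDD·BDD·C·BDD·BDD·C·BDD·BDD·BDD·DAC·BDA·C·BDD·DAC·BDA·C·BDD·BDD·BDD·DAC·BDA·C·BDD·DAC·BDA·C·BDD·BDD·C·BDD·BDD·C·BDD·BDD·BDD·DAC·BDA·C·BDD·DAC
    A ↦ DAC
    B ↦ C
    C ↦ BDA
    D ↦ BDD

A->DAC, B->C, C->BDA, D->BDD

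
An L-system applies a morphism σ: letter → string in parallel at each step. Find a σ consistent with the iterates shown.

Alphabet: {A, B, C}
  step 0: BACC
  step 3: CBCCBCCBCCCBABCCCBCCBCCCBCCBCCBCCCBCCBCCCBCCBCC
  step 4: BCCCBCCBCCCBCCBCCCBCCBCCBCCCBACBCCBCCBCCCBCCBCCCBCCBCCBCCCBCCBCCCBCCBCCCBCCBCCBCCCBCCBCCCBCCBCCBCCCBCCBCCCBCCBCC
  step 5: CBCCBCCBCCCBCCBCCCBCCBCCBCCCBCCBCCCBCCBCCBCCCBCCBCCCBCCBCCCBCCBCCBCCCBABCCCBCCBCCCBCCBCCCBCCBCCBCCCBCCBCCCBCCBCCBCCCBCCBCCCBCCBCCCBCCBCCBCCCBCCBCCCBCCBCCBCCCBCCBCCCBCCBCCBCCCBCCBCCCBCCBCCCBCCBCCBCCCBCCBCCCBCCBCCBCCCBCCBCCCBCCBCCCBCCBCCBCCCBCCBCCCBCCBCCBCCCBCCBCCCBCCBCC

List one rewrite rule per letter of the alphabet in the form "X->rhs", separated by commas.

  step 4 ⇒ step 5: BCCCBCCBCCCBCCBCCCBCCBCCBCCCBACBCCBCCBCCCBCCBCCCBCCBCCBCCCBCCBCCCBCCBCCCBCCBCCBCCCBCCBCCCBCCBCCBCCCBCCBCCCBCCBCC ⇒ C·BCC·BCC·BCC·C·BCC·BCC·C·BCC·BCC·BCC·C·BCC·BCC·C·BCC·BCC·BCC·C·BCC·BCC·C·BCC·BCC·C·BCC·BCC·BCC·C·BA·BCC·C·BCC·BCC·C·BCC·BCC·C·BCC·BCC·BCC·C·BCC·BCC·C·BCC·BCC·BCC·C·BCC·BCC·C·BCC·BCC·C·BCC·BCC·BCC·C·BCC·BCC·C·BCC·BCC·BCC·C·BCC·BCC·C·BCC·BCC·BCC·C·BCC·BCC·C·BCC·BCC·C·BCC·BCC·BCC·C·BCC·BCC·C·BCC·BCC·BCC·C·BCC·BCC·C·BCC·BCC·C·BCC·BCC·BCC·C·BCC·BCC·C·BCC·BCC·BCC·C·BCC·BCC·C·BCC·BCC
    A ↦ BA
    B ↦ C
    C ↦ BCC

A->BA, B->C, C->BCC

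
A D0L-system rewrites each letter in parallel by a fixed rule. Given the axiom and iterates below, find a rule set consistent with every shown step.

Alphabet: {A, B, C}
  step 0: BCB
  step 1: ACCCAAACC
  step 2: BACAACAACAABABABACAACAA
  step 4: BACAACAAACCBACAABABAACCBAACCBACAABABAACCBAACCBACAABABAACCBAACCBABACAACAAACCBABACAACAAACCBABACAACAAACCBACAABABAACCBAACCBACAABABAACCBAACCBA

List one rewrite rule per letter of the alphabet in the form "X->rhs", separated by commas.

A->BA, B->ACC, C->CAA

  step 1 ⇒ step 2: ACCCAAACC ⇒ BA·CAA·CAA·CAA·BA·BA·BA·CAA·CAA
    A ↦ BA
    C ↦ CAA
  step 0 ⇒ step 1: BCB ⇒ ACC·CAA·ACC
    B ↦ ACC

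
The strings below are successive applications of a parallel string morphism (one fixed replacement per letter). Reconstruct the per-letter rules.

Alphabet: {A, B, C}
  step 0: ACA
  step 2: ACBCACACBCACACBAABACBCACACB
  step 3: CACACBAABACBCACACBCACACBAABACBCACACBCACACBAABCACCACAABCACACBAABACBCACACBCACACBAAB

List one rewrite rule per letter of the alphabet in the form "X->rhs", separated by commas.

A->CAC, B->AAB, C->ACB

  step 2 ⇒ step 3: ACBCACACBCACACBAABACBCACACB ⇒ CAC·ACB·AAB·ACB·CAC·ACB·CAC·ACB·AAB·ACB·CAC·ACB·CAC·ACB·AAB·CAC·CAC·AAB·CAC·ACB·AAB·ACB·CAC·ACB·CAC·ACB·AAB
    A ↦ CAC
    B ↦ AAB
    C ↦ ACB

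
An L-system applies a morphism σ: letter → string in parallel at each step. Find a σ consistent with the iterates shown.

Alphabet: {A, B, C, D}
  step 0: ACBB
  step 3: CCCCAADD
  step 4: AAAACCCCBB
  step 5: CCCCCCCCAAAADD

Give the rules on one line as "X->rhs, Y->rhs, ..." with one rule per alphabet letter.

  step 4 ⇒ step 5: AAAACCCCBB ⇒ CC·CC·CC·CC·A·A·A·A·D·D
    A ↦ CC
    B ↦ D
    C ↦ A
  step 3 ⇒ step 4: CCCCAADD ⇒ A·A·A·A·CC·CC·B·B
    D ↦ B

A->CC, B->D, C->A, D->B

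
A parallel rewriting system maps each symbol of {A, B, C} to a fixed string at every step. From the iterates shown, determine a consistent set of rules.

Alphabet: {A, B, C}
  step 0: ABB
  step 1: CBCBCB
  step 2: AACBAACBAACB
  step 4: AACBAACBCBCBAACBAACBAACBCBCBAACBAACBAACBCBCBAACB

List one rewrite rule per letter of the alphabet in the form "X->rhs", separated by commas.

A->CB, B->CB, C->AA

  step 1 ⇒ step 2: CBCBCB ⇒ AA·CB·AA·CB·AA·CB
    B ↦ CB
    C ↦ AA
  step 0 ⇒ step 1: ABB ⇒ CB·CB·CB
    A ↦ CB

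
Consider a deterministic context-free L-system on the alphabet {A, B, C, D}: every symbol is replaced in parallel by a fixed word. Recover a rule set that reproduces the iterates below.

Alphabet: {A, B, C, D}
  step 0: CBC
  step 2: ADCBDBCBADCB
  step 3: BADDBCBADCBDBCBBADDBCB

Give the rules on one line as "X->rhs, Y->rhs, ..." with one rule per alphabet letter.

A->B, B->CB, C->DB, D->AD

  step 2 ⇒ step 3: ADCBDBCBADCB ⇒ B·AD·DB·CB·AD·CB·DB·CB·B·AD·DB·CB
    A ↦ B
    B ↦ CB
    C ↦ DB
    D ↦ AD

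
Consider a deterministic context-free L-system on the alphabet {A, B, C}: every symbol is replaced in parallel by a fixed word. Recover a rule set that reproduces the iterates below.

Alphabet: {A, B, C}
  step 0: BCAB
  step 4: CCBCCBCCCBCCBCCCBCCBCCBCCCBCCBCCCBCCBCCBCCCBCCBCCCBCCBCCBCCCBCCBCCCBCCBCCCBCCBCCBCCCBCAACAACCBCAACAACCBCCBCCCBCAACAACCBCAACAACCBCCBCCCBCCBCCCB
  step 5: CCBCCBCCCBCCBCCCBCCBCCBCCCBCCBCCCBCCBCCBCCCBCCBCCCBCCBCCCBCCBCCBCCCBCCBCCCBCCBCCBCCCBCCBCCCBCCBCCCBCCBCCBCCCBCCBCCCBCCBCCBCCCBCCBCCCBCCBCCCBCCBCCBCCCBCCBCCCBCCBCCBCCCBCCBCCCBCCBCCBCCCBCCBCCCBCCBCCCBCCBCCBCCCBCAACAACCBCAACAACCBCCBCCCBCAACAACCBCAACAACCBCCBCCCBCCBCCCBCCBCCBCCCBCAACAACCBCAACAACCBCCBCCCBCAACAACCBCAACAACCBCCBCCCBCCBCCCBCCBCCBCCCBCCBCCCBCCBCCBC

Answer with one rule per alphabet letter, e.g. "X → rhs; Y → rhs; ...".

  step 4 ⇒ step 5: CCBCCBCCCBCCBCCCBCCBCCBCCCBCCBCCCBCCBCCBCCCBCCBCCCBCCBCCBCCCBCCBCCCBCCBCCCBCCBCCBCCCBCAACAACCBCAACAACCBCCBCCCBCAACAACCBCAACAACCBCCBCCCBCCBCCCB ⇒ CCB·CCB·C·CCB·CCB·C·CCB·CCB·CCB·C·CCB·CCB·C·CCB·CCB·CCB·C·CCB·CCB·C·CCB·CCB·C·CCB·CCB·CCB·C·CCB·CCB·C·CCB·CCB·CCB·C·CCB·CCB·C·CCB·CCB·C·CCB·CCB·CCB·C·CCB·CCB·C·CCB·CCB·CCB·C·CCB·CCB·C·CCB·CCB·C·CCB·CCB·CCB·C·CCB·CCB·C·CCB·CCB·CCB·C·CCB·CCB·C·CCB·CCB·CCB·C·CCB·CCB·C·CCB·CCB·C·CCB·CCB·CCB·C·CCB·CAA·CAA·CCB·CAA·CAA·CCB·CCB·C·CCB·CAA·CAA·CCB·CAA·CAA·CCB·CCB·C·CCB·CCB·C·CCB·CCB·CCB·C·CCB·CAA·CAA·CCB·CAA·CAA·CCB·CCB·C·CCB·CAA·CAA·CCB·CAA·CAA·CCB·CCB·C·CCB·CCB·C·CCB·CCB·CCB·C·CCB·CCB·C·CCB·CCB·CCB·C
    A ↦ CAA
    B ↦ C
    C ↦ CCB

A->CAA, B->C, C->CCB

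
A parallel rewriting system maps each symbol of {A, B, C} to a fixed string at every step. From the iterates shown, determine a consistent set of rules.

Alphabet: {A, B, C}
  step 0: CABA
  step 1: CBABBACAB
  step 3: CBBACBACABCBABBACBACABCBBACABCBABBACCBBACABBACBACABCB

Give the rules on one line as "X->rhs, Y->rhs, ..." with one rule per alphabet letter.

  step 0 ⇒ step 1: CABA ⇒ CB·AB·BAC·AB
    A ↦ AB
    B ↦ BAC
    C ↦ CB

A->AB, B->BAC, C->CB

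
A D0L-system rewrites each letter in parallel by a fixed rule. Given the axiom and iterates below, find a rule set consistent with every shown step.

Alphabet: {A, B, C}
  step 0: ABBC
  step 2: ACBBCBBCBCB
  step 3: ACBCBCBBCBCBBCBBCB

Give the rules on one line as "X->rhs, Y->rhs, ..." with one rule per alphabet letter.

A->AC, B->CB, C->B

  step 2 ⇒ step 3: ACBBCBBCBCB ⇒ AC·B·CB·CB·B·CB·CB·B·CB·B·CB
    A ↦ AC
    B ↦ CB
    C ↦ B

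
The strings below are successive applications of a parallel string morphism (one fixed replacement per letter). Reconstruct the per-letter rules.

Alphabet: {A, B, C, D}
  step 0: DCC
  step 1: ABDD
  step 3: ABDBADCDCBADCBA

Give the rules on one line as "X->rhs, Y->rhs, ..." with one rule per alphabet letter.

A->DC, B->BA, C->D, D->AB

  step 0 ⇒ step 1: DCC ⇒ AB·D·D
    C ↦ D
    D ↦ AB
    A ↦ DC  (constrained at step 1)
    B ↦ BA  (constrained at step 1)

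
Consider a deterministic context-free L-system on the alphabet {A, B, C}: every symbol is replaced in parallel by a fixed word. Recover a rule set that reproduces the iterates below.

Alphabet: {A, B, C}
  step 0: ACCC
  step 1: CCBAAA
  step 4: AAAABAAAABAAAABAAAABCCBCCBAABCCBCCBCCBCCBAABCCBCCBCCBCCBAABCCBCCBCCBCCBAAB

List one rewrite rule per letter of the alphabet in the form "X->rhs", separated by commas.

A->CCB, B->AAB, C->A

  step 0 ⇒ step 1: ACCC ⇒ CCB·A·A·A
    A ↦ CCB
    C ↦ A
    B ↦ AAB  (constrained at step 1)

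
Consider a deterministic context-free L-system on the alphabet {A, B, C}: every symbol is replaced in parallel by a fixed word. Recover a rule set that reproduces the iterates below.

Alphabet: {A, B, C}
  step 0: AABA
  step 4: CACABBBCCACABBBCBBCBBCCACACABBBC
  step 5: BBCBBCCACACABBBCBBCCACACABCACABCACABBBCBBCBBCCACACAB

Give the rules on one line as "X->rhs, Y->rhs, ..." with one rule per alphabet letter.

A->BC, B->CA, C->B

  step 4 ⇒ step 5: CACABBBCCACABBBCBBCBBCCACACABBBC ⇒ B·BC·B·BC·CA·CA·CA·B·B·BC·B·BC·CA·CA·CA·B·CA·CA·B·CA·CA·B·B·BC·B·BC·B·BC·CA·CA·CA·B
    A ↦ BC
    B ↦ CA
    C ↦ B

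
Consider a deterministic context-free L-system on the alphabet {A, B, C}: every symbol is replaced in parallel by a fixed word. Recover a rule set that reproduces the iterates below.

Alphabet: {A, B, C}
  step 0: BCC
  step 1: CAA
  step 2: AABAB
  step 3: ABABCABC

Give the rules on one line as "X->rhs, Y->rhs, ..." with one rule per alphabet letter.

  step 2 ⇒ step 3: AABAB ⇒ AB·AB·C·AB·C
    A ↦ AB
    B ↦ C
  step 0 ⇒ step 1: BCC ⇒ C·A·A
    C ↦ A

A->AB, B->C, C->A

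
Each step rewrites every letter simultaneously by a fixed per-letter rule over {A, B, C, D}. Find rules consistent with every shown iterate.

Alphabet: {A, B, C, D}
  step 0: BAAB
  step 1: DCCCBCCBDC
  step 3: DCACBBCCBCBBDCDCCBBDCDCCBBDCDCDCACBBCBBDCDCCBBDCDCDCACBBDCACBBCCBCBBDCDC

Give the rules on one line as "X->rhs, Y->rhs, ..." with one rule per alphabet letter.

A->CCB, B->DC, C->CBB, D->DCA

  step 0 ⇒ step 1: BAAB ⇒ DC·CCB·CCB·DC
    A ↦ CCB
    B ↦ DC
    C ↦ CBB  (constrained at step 1)
    D ↦ DCA  (constrained at step 1)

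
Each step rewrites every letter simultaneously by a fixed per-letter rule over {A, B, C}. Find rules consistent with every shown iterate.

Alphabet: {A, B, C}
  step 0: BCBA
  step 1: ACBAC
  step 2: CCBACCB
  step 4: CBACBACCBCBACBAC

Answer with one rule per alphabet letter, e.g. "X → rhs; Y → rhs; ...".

  step 1 ⇒ step 2: ACBAC ⇒ C·CB·A·C·CB
    A ↦ C
    B ↦ A
    C ↦ CB

A->C, B->A, C->CB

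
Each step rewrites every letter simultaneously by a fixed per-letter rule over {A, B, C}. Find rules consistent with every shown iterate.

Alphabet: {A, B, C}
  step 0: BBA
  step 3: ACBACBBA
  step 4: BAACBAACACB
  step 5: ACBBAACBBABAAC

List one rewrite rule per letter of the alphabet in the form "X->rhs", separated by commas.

A->B, B->AC, C->A

  step 4 ⇒ step 5: BAACBAACACB ⇒ AC·B·B·A·AC·B·B·A·B·A·AC
    A ↦ B
    B ↦ AC
    C ↦ A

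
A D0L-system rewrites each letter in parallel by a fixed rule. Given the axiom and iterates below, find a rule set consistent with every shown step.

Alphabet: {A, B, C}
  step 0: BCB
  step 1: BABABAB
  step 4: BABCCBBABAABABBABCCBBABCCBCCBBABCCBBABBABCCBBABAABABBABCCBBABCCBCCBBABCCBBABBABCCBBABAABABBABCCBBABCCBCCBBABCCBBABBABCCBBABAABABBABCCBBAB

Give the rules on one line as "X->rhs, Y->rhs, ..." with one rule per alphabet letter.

A->CCB, B->BAB, C->A

  step 0 ⇒ step 1: BCB ⇒ BAB·A·BAB
    B ↦ BAB
    C ↦ A
    A ↦ CCB  (constrained at step 1)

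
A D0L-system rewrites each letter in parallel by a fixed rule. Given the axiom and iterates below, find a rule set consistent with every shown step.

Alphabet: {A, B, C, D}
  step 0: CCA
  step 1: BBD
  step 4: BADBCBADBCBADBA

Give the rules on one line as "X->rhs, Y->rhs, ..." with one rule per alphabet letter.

  step 0 ⇒ step 1: CCA ⇒ B·B·D
    A ↦ D
    C ↦ B
    B ↦ BA  (constrained at step 1)
    D ↦ BC  (constrained at step 1)

A->D, B->BA, C->B, D->BC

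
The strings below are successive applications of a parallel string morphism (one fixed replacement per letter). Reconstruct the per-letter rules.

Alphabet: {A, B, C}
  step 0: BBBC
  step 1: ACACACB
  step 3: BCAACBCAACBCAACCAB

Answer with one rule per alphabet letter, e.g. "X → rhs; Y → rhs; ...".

  step 0 ⇒ step 1: BBBC ⇒ AC·AC·AC·B
    B ↦ AC
    C ↦ B
    A ↦ CA  (constrained at step 1)

A->CA, B->AC, C->B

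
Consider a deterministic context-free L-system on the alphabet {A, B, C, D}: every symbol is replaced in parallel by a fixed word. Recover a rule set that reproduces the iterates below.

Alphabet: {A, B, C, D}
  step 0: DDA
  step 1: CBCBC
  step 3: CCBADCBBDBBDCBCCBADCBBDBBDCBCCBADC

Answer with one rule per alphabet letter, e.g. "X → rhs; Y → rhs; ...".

  step 0 ⇒ step 1: DDA ⇒ CB·CB·C
    A ↦ C
    D ↦ CB
    B ↦ BBD  (constrained at step 1)
    C ↦ ADC  (constrained at step 1)

A->C, B->BBD, C->ADC, D->CB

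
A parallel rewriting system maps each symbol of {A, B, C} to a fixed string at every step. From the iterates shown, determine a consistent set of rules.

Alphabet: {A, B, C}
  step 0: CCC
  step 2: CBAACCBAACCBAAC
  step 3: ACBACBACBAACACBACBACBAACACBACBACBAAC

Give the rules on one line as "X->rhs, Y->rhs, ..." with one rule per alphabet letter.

  step 2 ⇒ step 3: CBAACCBAACCBAAC ⇒ AC·BA·CBA·CBA·AC·AC·BA·CBA·CBA·AC·AC·BA·CBA·CBA·AC
    A ↦ CBA
    B ↦ BA
    C ↦ AC

A->CBA, B->BA, C->AC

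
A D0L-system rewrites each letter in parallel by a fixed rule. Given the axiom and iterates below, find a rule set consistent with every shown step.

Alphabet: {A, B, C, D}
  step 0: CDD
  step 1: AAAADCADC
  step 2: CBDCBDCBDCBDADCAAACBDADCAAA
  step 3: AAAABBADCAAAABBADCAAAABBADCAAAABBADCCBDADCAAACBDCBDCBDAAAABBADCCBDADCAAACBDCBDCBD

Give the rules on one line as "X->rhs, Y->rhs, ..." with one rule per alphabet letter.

  step 2 ⇒ step 3: CBDCBDCBDCBDADCAAACBDADCAAA ⇒ AAA·ABB·ADC·AAA·ABB·ADC·AAA·ABB·ADC·AAA·ABB·ADC·CBD·ADC·AAA·CBD·CBD·CBD·AAA·ABB·ADC·CBD·ADC·AAA·CBD·CBD·CBD
    A ↦ CBD
    B ↦ ABB
    C ↦ AAA
    D ↦ ADC

A->CBD, B->ABB, C->AAA, D->ADC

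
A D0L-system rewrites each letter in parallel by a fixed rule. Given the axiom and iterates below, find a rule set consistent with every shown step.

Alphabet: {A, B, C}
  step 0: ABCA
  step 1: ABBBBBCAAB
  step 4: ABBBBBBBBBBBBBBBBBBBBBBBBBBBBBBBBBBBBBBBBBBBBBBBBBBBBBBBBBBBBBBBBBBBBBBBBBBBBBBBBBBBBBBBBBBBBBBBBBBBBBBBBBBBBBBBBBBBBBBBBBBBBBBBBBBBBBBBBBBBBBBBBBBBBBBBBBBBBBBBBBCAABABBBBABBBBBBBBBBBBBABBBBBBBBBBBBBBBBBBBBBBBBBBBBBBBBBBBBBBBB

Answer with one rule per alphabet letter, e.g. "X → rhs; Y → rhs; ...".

A->AB, B->BBB, C->BCA

  step 0 ⇒ step 1: ABCA ⇒ AB·BBB·BCA·AB
    A ↦ AB
    B ↦ BBB
    C ↦ BCA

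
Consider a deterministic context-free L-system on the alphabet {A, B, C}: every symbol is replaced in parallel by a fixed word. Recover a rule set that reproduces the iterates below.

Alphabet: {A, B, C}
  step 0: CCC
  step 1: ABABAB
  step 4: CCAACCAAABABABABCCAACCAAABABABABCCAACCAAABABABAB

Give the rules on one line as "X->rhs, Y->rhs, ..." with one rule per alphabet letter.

  step 0 ⇒ step 1: CCC ⇒ AB·AB·AB
    C ↦ AB
    A ↦ CC  (constrained at step 1)
    B ↦ AA  (constrained at step 1)

A->CC, B->AA, C->AB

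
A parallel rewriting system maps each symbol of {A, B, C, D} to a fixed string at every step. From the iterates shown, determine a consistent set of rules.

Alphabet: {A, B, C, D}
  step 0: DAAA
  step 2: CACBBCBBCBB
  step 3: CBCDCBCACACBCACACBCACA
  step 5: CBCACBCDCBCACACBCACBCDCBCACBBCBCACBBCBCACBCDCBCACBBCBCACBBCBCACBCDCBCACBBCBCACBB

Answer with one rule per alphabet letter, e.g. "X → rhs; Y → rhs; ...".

A->CD, B->CA, C->CB, D->B

  step 2 ⇒ step 3: CACBBCBBCBB ⇒ CB·CD·CB·CA·CA·CB·CA·CA·CB·CA·CA
    A ↦ CD
    B ↦ CA
    C ↦ CB
    D ↦ B  (constrained at step 0)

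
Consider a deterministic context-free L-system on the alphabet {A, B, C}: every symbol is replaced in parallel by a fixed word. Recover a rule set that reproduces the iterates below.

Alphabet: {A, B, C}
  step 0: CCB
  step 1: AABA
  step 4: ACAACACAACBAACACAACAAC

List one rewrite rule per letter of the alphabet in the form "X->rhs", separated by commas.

A->AC, B->BA, C->A

  step 0 ⇒ step 1: CCB ⇒ A·A·BA
    B ↦ BA
    C ↦ A
    A ↦ AC  (constrained at step 1)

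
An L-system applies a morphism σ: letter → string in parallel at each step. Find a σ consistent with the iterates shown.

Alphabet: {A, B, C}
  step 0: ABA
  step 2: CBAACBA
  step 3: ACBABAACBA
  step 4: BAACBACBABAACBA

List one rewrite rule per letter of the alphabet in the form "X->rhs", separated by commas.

A->BA, B->C, C->A

  step 3 ⇒ step 4: ACBABAACBA ⇒ BA·A·C·BA·C·BA·BA·A·C·BA
    A ↦ BA
    B ↦ C
    C ↦ A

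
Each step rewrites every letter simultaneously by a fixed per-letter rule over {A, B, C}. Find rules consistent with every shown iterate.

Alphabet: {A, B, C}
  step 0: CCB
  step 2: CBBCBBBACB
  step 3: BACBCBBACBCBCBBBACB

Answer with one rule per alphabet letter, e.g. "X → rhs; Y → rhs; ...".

  step 2 ⇒ step 3: CBBCBBBACB ⇒ BA·CB·CB·BA·CB·CB·CB·B·BA·CB
    A ↦ B
    B ↦ CB
    C ↦ BA

A->B, B->CB, C->BA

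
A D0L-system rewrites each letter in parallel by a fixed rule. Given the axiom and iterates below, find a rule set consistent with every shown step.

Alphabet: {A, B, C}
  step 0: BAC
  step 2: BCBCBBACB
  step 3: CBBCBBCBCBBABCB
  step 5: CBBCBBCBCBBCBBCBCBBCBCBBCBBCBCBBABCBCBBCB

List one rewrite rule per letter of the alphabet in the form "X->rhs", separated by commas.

  step 2 ⇒ step 3: BCBCBBACB ⇒ CB·B·CB·B·CB·CB·BA·B·CB
    A ↦ BA
    B ↦ CB
    C ↦ B

A->BA, B->CB, C->B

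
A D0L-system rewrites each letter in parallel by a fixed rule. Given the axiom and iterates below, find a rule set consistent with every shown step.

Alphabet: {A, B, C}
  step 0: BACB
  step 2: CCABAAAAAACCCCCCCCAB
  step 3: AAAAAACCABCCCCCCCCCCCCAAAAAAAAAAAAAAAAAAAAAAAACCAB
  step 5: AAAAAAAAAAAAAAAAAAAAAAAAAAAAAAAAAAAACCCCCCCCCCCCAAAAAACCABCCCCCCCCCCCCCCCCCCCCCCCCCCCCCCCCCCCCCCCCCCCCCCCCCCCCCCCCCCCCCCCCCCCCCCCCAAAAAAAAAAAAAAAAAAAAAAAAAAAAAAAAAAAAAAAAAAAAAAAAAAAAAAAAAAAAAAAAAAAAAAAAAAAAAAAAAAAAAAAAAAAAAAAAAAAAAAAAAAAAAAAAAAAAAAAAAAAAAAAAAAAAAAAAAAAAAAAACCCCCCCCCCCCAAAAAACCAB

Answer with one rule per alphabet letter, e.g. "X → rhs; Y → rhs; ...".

A->CC, B->AB, C->AAA

  step 2 ⇒ step 3: CCABAAAAAACCCCCCCCAB ⇒ AAA·AAA·CC·AB·CC·CC·CC·CC·CC·CC·AAA·AAA·AAA·AAA·AAA·AAA·AAA·AAA·CC·AB
    A ↦ CC
    B ↦ AB
    C ↦ AAA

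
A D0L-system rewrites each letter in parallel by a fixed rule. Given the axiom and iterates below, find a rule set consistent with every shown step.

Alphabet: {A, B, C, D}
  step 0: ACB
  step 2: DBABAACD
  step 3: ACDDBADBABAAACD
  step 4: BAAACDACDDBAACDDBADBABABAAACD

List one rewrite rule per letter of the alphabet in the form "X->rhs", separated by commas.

A->BA, B->D, C->A, D->ACD

  step 3 ⇒ step 4: ACDDBADBABAAACD ⇒ BA·A·ACD·ACD·D·BA·ACD·D·BA·D·BA·BA·BA·A·ACD
    A ↦ BA
    B ↦ D
    C ↦ A
    D ↦ ACD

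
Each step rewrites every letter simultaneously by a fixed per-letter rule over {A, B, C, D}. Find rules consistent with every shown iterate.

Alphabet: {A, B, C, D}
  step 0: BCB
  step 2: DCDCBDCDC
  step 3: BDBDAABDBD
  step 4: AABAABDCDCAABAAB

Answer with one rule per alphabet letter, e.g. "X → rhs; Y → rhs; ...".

A->DC, B->AA, C->D, D->B

  step 3 ⇒ step 4: BDBDAABDBD ⇒ AA·B·AA·B·DC·DC·AA·B·AA·B
    A ↦ DC
    B ↦ AA
    D ↦ B
  step 2 ⇒ step 3: DCDCBDCDC ⇒ B·D·B·D·AA·B·D·B·D
    C ↦ D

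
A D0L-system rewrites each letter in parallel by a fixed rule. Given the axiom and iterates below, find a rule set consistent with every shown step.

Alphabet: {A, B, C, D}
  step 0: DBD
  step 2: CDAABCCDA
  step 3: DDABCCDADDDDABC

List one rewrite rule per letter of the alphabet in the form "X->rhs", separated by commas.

  step 2 ⇒ step 3: CDAABCCDA ⇒ DD·AB·C·C·DA·DD·DD·AB·C
    A ↦ C
    B ↦ DA
    C ↦ DD
    D ↦ AB

A->C, B->DA, C->DD, D->AB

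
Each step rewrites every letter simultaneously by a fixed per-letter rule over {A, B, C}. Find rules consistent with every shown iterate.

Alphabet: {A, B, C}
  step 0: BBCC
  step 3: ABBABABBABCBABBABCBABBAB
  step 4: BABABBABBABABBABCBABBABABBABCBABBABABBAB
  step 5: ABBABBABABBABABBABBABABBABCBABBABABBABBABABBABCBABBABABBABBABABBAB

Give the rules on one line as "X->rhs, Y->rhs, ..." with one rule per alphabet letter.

  step 4 ⇒ step 5: BABABBABBABABBABCBABBABABBABCBABBABABBAB ⇒ AB·B·AB·B·AB·AB·B·AB·AB·B·AB·B·AB·AB·B·AB·CB·AB·B·AB·AB·B·AB·B·AB·AB·B·AB·CB·AB·B·AB·AB·B·AB·B·AB·AB·B·AB
    A ↦ B
    B ↦ AB
    C ↦ CB

A->B, B->AB, C->CB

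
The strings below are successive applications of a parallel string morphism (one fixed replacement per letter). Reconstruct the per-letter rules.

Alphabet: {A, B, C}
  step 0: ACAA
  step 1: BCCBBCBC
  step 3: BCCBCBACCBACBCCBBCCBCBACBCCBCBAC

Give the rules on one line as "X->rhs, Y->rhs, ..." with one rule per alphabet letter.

A->BC, B->AC, C->CB

  step 0 ⇒ step 1: ACAA ⇒ BC·CB·BC·BC
    A ↦ BC
    C ↦ CB
    B ↦ AC  (constrained at step 1)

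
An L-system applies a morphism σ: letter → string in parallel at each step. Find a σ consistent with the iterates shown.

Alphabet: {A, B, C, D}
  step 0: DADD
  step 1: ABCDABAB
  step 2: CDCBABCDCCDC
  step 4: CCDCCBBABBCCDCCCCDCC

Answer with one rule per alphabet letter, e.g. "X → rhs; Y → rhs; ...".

  step 1 ⇒ step 2: ABCDABAB ⇒ CD·C·B·AB·CD·C·CD·C
    A ↦ CD
    B ↦ C
    C ↦ B
    D ↦ AB

A->CD, B->C, C->B, D->AB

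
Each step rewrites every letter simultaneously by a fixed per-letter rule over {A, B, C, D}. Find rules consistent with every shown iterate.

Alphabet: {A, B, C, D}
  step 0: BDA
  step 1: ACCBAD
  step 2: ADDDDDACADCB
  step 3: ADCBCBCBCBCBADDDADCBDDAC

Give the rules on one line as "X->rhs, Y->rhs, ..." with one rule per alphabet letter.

  step 2 ⇒ step 3: ADDDDDACADCB ⇒ AD·CB·CB·CB·CB·CB·AD·DD·AD·CB·DD·AC
    A ↦ AD
    B ↦ AC
    C ↦ DD
    D ↦ CB

A->AD, B->AC, C->DD, D->CB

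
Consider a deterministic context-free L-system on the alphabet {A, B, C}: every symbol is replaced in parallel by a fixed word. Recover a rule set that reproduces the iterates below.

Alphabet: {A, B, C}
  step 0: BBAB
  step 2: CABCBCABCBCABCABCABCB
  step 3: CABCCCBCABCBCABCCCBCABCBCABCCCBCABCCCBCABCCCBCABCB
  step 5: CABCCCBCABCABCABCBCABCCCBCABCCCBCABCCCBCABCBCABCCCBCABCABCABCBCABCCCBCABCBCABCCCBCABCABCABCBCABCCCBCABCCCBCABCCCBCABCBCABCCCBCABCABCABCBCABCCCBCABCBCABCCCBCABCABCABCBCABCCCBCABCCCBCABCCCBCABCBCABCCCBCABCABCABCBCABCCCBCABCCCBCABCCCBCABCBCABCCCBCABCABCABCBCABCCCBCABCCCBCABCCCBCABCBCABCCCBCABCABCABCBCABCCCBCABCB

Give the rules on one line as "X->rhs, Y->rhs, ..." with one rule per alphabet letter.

A->CC, B->CB, C->CAB

  step 2 ⇒ step 3: CABCBCABCBCABCABCABCB ⇒ CAB·CC·CB·CAB·CB·CAB·CC·CB·CAB·CB·CAB·CC·CB·CAB·CC·CB·CAB·CC·CB·CAB·CB
    A ↦ CC
    B ↦ CB
    C ↦ CAB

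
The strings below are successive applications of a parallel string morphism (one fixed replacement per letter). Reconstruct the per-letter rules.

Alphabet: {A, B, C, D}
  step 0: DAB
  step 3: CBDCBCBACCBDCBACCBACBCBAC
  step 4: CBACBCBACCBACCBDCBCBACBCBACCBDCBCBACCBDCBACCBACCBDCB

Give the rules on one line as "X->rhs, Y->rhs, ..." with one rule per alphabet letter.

A->CBD, B->AC, C->CB, D->B

  step 3 ⇒ step 4: CBDCBCBACCBDCBACCBACBCBAC ⇒ CB·AC·B·CB·AC·CB·AC·CBD·CB·CB·AC·B·CB·AC·CBD·CB·CB·AC·CBD·CB·AC·CB·AC·CBD·CB
    A ↦ CBD
    B ↦ AC
    C ↦ CB
    D ↦ B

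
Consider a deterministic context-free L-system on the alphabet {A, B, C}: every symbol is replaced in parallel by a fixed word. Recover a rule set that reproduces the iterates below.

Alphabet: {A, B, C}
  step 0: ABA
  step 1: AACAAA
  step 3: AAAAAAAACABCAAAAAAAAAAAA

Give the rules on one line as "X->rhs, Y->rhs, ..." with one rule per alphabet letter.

  step 0 ⇒ step 1: ABA ⇒ AA·CA·AA
    A ↦ AA
    B ↦ CA
    C ↦ BC  (constrained at step 1)

A->AA, B->CA, C->BC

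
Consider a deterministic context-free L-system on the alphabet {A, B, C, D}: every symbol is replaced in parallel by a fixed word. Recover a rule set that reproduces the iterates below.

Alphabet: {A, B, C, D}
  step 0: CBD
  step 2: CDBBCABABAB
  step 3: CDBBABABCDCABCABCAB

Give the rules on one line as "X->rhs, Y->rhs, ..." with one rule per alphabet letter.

  step 2 ⇒ step 3: CDBBCABABAB ⇒ CD·BB·AB·AB·CD·C·AB·C·AB·C·AB
    A ↦ C
    B ↦ AB
    C ↦ CD
    D ↦ BB

A->C, B->AB, C->CD, D->BB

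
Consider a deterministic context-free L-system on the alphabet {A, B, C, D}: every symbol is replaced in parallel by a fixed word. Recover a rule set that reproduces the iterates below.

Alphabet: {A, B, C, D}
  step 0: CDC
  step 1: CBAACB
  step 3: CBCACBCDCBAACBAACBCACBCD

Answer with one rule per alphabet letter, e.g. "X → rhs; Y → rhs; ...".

A->CD, B->CA, C->CB, D->AA

  step 0 ⇒ step 1: CDC ⇒ CB·AA·CB
    C ↦ CB
    D ↦ AA
    A ↦ CD  (constrained at step 1)
    B ↦ CA  (constrained at step 1)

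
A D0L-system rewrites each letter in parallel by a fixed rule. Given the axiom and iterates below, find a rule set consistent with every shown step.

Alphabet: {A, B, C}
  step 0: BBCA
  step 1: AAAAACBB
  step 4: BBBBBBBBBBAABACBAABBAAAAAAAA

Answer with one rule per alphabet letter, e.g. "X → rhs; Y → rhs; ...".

A->B, B->AA, C->ACB

  step 0 ⇒ step 1: BBCA ⇒ AA·AA·ACB·B
    A ↦ B
    B ↦ AA
    C ↦ ACB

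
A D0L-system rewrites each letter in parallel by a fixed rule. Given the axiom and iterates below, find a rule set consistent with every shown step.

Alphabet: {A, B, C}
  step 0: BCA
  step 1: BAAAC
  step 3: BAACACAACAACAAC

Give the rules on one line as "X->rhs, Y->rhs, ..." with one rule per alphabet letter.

  step 0 ⇒ step 1: BCA ⇒ BA·A·AC
    A ↦ AC
    B ↦ BA
    C ↦ A

A->AC, B->BA, C->A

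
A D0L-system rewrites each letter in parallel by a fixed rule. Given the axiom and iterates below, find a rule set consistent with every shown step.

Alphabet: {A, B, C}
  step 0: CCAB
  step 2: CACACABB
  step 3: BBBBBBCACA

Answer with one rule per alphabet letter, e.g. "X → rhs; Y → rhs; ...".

  step 2 ⇒ step 3: CACACABB ⇒ B·B·B·B·B·B·CA·CA
    A ↦ B
    B ↦ CA
    C ↦ B

A->B, B->CA, C->B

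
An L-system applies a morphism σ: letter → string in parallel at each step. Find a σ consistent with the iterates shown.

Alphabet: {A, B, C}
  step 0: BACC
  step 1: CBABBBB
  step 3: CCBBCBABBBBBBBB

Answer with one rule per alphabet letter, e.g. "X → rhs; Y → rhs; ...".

A->BA, B->C, C->BB

  step 0 ⇒ step 1: BACC ⇒ C·BA·BB·BB
    A ↦ BA
    B ↦ C
    C ↦ BB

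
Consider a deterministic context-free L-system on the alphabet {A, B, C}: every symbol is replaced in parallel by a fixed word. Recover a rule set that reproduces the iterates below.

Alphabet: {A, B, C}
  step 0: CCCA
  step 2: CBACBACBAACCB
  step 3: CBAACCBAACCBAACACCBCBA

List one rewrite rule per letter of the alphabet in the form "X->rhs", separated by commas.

A->AC, B->A, C->CB

  step 2 ⇒ step 3: CBACBACBAACCB ⇒ CB·A·AC·CB·A·AC·CB·A·AC·AC·CB·CB·A
    A ↦ AC
    B ↦ A
    C ↦ CB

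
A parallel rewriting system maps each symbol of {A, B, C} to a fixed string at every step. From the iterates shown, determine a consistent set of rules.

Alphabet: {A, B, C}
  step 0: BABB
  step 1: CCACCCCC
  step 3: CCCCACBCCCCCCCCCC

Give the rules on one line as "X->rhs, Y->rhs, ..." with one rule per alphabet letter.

  step 0 ⇒ step 1: BABB ⇒ CC·AC·CC·CC
    A ↦ AC
    B ↦ CC
    C ↦ B  (constrained at step 1)

A->AC, B->CC, C->B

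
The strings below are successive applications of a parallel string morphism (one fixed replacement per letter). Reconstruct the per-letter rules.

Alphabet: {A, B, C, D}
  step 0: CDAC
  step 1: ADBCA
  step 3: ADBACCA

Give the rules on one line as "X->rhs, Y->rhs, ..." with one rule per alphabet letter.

A->C, B->A, C->A, D->DB

  step 0 ⇒ step 1: CDAC ⇒ A·DB·C·A
    A ↦ C
    C ↦ A
    D ↦ DB
    B ↦ A  (constrained at step 1)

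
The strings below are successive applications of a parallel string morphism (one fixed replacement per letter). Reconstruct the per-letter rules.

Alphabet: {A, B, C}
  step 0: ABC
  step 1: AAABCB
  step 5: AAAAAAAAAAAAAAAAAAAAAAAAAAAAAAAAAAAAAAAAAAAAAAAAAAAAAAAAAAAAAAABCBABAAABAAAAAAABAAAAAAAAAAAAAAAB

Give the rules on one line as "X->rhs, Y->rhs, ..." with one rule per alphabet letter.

  step 0 ⇒ step 1: ABC ⇒ AA·AB·CB
    A ↦ AA
    B ↦ AB
    C ↦ CB

A->AA, B->AB, C->CB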